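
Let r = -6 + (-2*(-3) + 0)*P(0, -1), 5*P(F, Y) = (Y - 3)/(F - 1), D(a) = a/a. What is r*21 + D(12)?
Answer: -121/5 ≈ -24.200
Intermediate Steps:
D(a) = 1
P(F, Y) = (-3 + Y)/(5*(-1 + F)) (P(F, Y) = ((Y - 3)/(F - 1))/5 = ((-3 + Y)/(-1 + F))/5 = (-3 + Y)/(5*(-1 + F)))
r = -6/5 (r = -6 + (-2*(-3) + 0)*((-3 - 1)/(5*(-1 + 0))) = -6 + (6 + 0)*((1/5)*(-4)/(-1)) = -6 + 6*((1/5)*(-1)*(-4)) = -6 + 6*(4/5) = -6 + 24/5 = -6/5 ≈ -1.2000)
r*21 + D(12) = -6/5*21 + 1 = -126/5 + 1 = -121/5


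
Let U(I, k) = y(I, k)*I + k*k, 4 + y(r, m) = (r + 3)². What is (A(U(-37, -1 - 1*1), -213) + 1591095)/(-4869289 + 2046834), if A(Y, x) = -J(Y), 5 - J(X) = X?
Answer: -309694/564491 ≈ -0.54862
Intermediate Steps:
J(X) = 5 - X
y(r, m) = -4 + (3 + r)² (y(r, m) = -4 + (r + 3)² = -4 + (3 + r)²)
U(I, k) = k² + I*(-4 + (3 + I)²) (U(I, k) = (-4 + (3 + I)²)*I + k*k = I*(-4 + (3 + I)²) + k² = k² + I*(-4 + (3 + I)²))
A(Y, x) = -5 + Y (A(Y, x) = -(5 - Y) = -5 + Y)
(A(U(-37, -1 - 1*1), -213) + 1591095)/(-4869289 + 2046834) = ((-5 + ((-1 - 1*1)² - 37*(-4 + (3 - 37)²))) + 1591095)/(-4869289 + 2046834) = ((-5 + ((-1 - 1)² - 37*(-4 + (-34)²))) + 1591095)/(-2822455) = ((-5 + ((-2)² - 37*(-4 + 1156))) + 1591095)*(-1/2822455) = ((-5 + (4 - 37*1152)) + 1591095)*(-1/2822455) = ((-5 + (4 - 42624)) + 1591095)*(-1/2822455) = ((-5 - 42620) + 1591095)*(-1/2822455) = (-42625 + 1591095)*(-1/2822455) = 1548470*(-1/2822455) = -309694/564491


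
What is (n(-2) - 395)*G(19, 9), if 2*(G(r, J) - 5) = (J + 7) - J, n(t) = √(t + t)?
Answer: -6715/2 + 17*I ≈ -3357.5 + 17.0*I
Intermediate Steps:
n(t) = √2*√t (n(t) = √(2*t) = √2*√t)
G(r, J) = 17/2 (G(r, J) = 5 + ((J + 7) - J)/2 = 5 + ((7 + J) - J)/2 = 5 + (½)*7 = 5 + 7/2 = 17/2)
(n(-2) - 395)*G(19, 9) = (√2*√(-2) - 395)*(17/2) = (√2*(I*√2) - 395)*(17/2) = (2*I - 395)*(17/2) = (-395 + 2*I)*(17/2) = -6715/2 + 17*I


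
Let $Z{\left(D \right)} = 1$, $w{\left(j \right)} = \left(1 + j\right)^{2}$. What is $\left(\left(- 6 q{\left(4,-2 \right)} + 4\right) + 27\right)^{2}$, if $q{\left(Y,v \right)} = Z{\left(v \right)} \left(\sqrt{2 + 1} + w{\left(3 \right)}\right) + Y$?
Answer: $8029 + 1068 \sqrt{3} \approx 9878.8$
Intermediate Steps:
$q{\left(Y,v \right)} = 16 + Y + \sqrt{3}$ ($q{\left(Y,v \right)} = 1 \left(\sqrt{2 + 1} + \left(1 + 3\right)^{2}\right) + Y = 1 \left(\sqrt{3} + 4^{2}\right) + Y = 1 \left(\sqrt{3} + 16\right) + Y = 1 \left(16 + \sqrt{3}\right) + Y = \left(16 + \sqrt{3}\right) + Y = 16 + Y + \sqrt{3}$)
$\left(\left(- 6 q{\left(4,-2 \right)} + 4\right) + 27\right)^{2} = \left(\left(- 6 \left(16 + 4 + \sqrt{3}\right) + 4\right) + 27\right)^{2} = \left(\left(- 6 \left(20 + \sqrt{3}\right) + 4\right) + 27\right)^{2} = \left(\left(\left(-120 - 6 \sqrt{3}\right) + 4\right) + 27\right)^{2} = \left(\left(-116 - 6 \sqrt{3}\right) + 27\right)^{2} = \left(-89 - 6 \sqrt{3}\right)^{2}$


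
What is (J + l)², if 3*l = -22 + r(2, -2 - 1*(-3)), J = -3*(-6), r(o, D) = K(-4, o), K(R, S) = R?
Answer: 784/9 ≈ 87.111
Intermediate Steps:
r(o, D) = -4
J = 18
l = -26/3 (l = (-22 - 4)/3 = (⅓)*(-26) = -26/3 ≈ -8.6667)
(J + l)² = (18 - 26/3)² = (28/3)² = 784/9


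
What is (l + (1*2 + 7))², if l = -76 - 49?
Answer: 13456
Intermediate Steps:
l = -125
(l + (1*2 + 7))² = (-125 + (1*2 + 7))² = (-125 + (2 + 7))² = (-125 + 9)² = (-116)² = 13456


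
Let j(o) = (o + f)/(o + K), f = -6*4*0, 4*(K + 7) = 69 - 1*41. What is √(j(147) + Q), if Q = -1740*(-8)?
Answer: √13921 ≈ 117.99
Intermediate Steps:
Q = 13920 (Q = -15*(-928) = 13920)
K = 0 (K = -7 + (69 - 1*41)/4 = -7 + (69 - 41)/4 = -7 + (¼)*28 = -7 + 7 = 0)
f = 0 (f = -24*0 = 0)
j(o) = 1 (j(o) = (o + 0)/(o + 0) = o/o = 1)
√(j(147) + Q) = √(1 + 13920) = √13921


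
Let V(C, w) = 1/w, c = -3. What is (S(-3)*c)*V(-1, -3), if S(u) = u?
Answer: -3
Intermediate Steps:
(S(-3)*c)*V(-1, -3) = -3*(-3)/(-3) = 9*(-1/3) = -3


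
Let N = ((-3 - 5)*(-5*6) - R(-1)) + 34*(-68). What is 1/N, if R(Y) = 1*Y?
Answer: -1/2071 ≈ -0.00048286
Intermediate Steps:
R(Y) = Y
N = -2071 (N = ((-3 - 5)*(-5*6) - 1*(-1)) + 34*(-68) = (-8*(-30) + 1) - 2312 = (240 + 1) - 2312 = 241 - 2312 = -2071)
1/N = 1/(-2071) = -1/2071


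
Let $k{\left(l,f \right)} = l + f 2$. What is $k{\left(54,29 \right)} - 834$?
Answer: $-722$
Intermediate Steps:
$k{\left(l,f \right)} = l + 2 f$
$k{\left(54,29 \right)} - 834 = \left(54 + 2 \cdot 29\right) - 834 = \left(54 + 58\right) - 834 = 112 - 834 = -722$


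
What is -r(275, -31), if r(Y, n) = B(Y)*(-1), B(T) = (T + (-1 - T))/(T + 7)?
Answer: -1/282 ≈ -0.0035461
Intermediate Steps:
B(T) = -1/(7 + T)
r(Y, n) = 1/(7 + Y) (r(Y, n) = -1/(7 + Y)*(-1) = 1/(7 + Y))
-r(275, -31) = -1/(7 + 275) = -1/282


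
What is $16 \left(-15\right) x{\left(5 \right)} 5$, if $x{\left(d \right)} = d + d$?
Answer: $-12000$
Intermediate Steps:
$x{\left(d \right)} = 2 d$
$16 \left(-15\right) x{\left(5 \right)} 5 = 16 \left(-15\right) 2 \cdot 5 \cdot 5 = - 240 \cdot 10 \cdot 5 = \left(-240\right) 50 = -12000$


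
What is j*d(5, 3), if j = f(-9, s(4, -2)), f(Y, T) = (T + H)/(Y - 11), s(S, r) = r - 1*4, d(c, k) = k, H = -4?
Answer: 3/2 ≈ 1.5000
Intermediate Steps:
s(S, r) = -4 + r (s(S, r) = r - 4 = -4 + r)
f(Y, T) = (-4 + T)/(-11 + Y) (f(Y, T) = (T - 4)/(Y - 11) = (-4 + T)/(-11 + Y))
j = ½ (j = (-4 + (-4 - 2))/(-11 - 9) = (-4 - 6)/(-20) = -1/20*(-10) = ½ ≈ 0.50000)
j*d(5, 3) = (½)*3 = 3/2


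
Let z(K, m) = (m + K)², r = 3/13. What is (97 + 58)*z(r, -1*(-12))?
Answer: 3918555/169 ≈ 23187.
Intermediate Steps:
r = 3/13 (r = 3*(1/13) = 3/13 ≈ 0.23077)
z(K, m) = (K + m)²
(97 + 58)*z(r, -1*(-12)) = (97 + 58)*(3/13 - 1*(-12))² = 155*(3/13 + 12)² = 155*(159/13)² = 155*(25281/169) = 3918555/169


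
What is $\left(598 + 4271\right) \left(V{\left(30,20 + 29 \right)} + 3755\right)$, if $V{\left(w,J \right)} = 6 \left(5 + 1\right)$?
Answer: $18458379$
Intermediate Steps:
$V{\left(w,J \right)} = 36$ ($V{\left(w,J \right)} = 6 \cdot 6 = 36$)
$\left(598 + 4271\right) \left(V{\left(30,20 + 29 \right)} + 3755\right) = \left(598 + 4271\right) \left(36 + 3755\right) = 4869 \cdot 3791 = 18458379$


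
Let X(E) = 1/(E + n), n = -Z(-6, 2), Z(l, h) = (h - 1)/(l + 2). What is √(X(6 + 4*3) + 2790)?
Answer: √14868202/73 ≈ 52.821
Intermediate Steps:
Z(l, h) = (-1 + h)/(2 + l)
n = ¼ (n = -(-1 + 2)/(2 - 6) = -1/(-4) = -(-1)/4 = -1*(-¼) = ¼ ≈ 0.25000)
X(E) = 1/(¼ + E) (X(E) = 1/(E + ¼) = 1/(¼ + E))
√(X(6 + 4*3) + 2790) = √(4/(1 + 4*(6 + 4*3)) + 2790) = √(4/(1 + 4*(6 + 12)) + 2790) = √(4/(1 + 4*18) + 2790) = √(4/(1 + 72) + 2790) = √(4/73 + 2790) = √(203674/73) = √14868202/73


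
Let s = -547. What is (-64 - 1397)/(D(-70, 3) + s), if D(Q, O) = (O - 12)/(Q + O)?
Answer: 97887/36640 ≈ 2.6716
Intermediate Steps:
D(Q, O) = (-12 + O)/(O + Q)
(-64 - 1397)/(D(-70, 3) + s) = (-64 - 1397)/((-12 + 3)/(3 - 70) - 547) = -1461/(-9/(-67) - 547) = -1461/(-1/67*(-9) - 547) = -1461/(9/67 - 547) = -1461/(-36640/67) = -1461*(-67/36640) = 97887/36640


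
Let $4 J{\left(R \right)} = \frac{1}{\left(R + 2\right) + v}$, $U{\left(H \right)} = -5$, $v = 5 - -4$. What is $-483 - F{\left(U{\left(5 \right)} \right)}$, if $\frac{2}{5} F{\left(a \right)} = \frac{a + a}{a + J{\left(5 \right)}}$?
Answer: $- \frac{155677}{319} \approx -488.02$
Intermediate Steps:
$v = 9$ ($v = 5 + 4 = 9$)
$J{\left(R \right)} = \frac{1}{4 \left(11 + R\right)}$ ($J{\left(R \right)} = \frac{1}{4 \left(\left(R + 2\right) + 9\right)} = \frac{1}{4 \left(\left(2 + R\right) + 9\right)} = \frac{1}{4 \left(11 + R\right)}$)
$F{\left(a \right)} = \frac{5 a}{\frac{1}{64} + a}$ ($F{\left(a \right)} = \frac{5 \frac{a + a}{a + \frac{1}{4 \left(11 + 5\right)}}}{2} = \frac{5 \frac{2 a}{a + \frac{1}{4 \cdot 16}}}{2} = \frac{5 \frac{2 a}{a + \frac{1}{4} \cdot \frac{1}{16}}}{2} = \frac{5 \frac{2 a}{a + \frac{1}{64}}}{2} = \frac{5 \frac{2 a}{\frac{1}{64} + a}}{2} = \frac{5 a}{\frac{1}{64} + a}$)
$-483 - F{\left(U{\left(5 \right)} \right)} = -483 - 320 \left(-5\right) \frac{1}{1 + 64 \left(-5\right)} = -483 - 320 \left(-5\right) \frac{1}{1 - 320} = -483 - 320 \left(-5\right) \frac{1}{-319} = -483 - 320 \left(-5\right) \left(- \frac{1}{319}\right) = -483 - \frac{1600}{319} = - \frac{155677}{319}$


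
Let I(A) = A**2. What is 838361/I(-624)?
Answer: 838361/389376 ≈ 2.1531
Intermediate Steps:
838361/I(-624) = 838361/((-624)**2) = 838361/389376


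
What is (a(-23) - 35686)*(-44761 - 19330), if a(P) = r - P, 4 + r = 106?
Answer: 2279140051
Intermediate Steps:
r = 102 (r = -4 + 106 = 102)
a(P) = 102 - P
(a(-23) - 35686)*(-44761 - 19330) = ((102 - 1*(-23)) - 35686)*(-44761 - 19330) = ((102 + 23) - 35686)*(-64091) = (125 - 35686)*(-64091) = -35561*(-64091) = 2279140051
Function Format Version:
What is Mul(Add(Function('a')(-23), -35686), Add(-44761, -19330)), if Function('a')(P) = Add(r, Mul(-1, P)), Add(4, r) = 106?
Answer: 2279140051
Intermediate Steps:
r = 102 (r = Add(-4, 106) = 102)
Function('a')(P) = Add(102, Mul(-1, P))
Mul(Add(Function('a')(-23), -35686), Add(-44761, -19330)) = Mul(Add(Add(102, Mul(-1, -23)), -35686), Add(-44761, -19330)) = Mul(Add(Add(102, 23), -35686), -64091) = Mul(Add(125, -35686), -64091) = Mul(-35561, -64091) = 2279140051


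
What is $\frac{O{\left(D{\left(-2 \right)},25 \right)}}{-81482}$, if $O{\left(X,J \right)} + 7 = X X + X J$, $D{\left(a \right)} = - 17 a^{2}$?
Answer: $- \frac{2917}{81482} \approx -0.035799$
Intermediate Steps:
$O{\left(X,J \right)} = -7 + X^{2} + J X$ ($O{\left(X,J \right)} = -7 + \left(X X + X J\right) = -7 + \left(X^{2} + J X\right) = -7 + X^{2} + J X$)
$\frac{O{\left(D{\left(-2 \right)},25 \right)}}{-81482} = \frac{-7 + \left(- 17 \left(-2\right)^{2}\right)^{2} + 25 \left(- 17 \left(-2\right)^{2}\right)}{-81482} = \left(-7 + \left(\left(-17\right) 4\right)^{2} + 25 \left(\left(-17\right) 4\right)\right) \left(- \frac{1}{81482}\right) = \left(-7 + \left(-68\right)^{2} + 25 \left(-68\right)\right) \left(- \frac{1}{81482}\right) = \left(-7 + 4624 - 1700\right) \left(- \frac{1}{81482}\right) = 2917 \left(- \frac{1}{81482}\right) = - \frac{2917}{81482}$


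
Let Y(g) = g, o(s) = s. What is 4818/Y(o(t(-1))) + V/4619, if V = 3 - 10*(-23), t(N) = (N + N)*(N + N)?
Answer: 11127637/9238 ≈ 1204.6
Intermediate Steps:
t(N) = 4*N² (t(N) = (2*N)*(2*N) = 4*N²)
V = 233 (V = 3 + 230 = 233)
4818/Y(o(t(-1))) + V/4619 = 4818/((4*(-1)²)) + 233/4619 = 4818/((4*1)) + 233*(1/4619) = 4818/4 + 233/4619 = 4818*(¼) + 233/4619 = 2409/2 + 233/4619 = 11127637/9238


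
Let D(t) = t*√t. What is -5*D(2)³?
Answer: -80*√2 ≈ -113.14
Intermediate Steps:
D(t) = t^(3/2)
-5*D(2)³ = -5*16*√2 = -80*√2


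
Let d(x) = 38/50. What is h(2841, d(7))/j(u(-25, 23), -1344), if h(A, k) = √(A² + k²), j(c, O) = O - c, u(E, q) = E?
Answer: -√5044550986/32975 ≈ -2.1539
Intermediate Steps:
d(x) = 19/25 (d(x) = 38*(1/50) = 19/25)
h(2841, d(7))/j(u(-25, 23), -1344) = √(2841² + (19/25)²)/(-1344 - 1*(-25)) = √(8071281 + 361/625)/(-1344 + 25) = √(5044550986/625)/(-1319) = (√5044550986/25)*(-1/1319) = -√5044550986/32975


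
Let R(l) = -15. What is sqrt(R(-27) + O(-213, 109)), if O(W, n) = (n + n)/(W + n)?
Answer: I*sqrt(11557)/26 ≈ 4.1348*I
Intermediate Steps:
O(W, n) = 2*n/(W + n) (O(W, n) = (2*n)/(W + n) = 2*n/(W + n))
sqrt(R(-27) + O(-213, 109)) = sqrt(-15 + 2*109/(-213 + 109)) = sqrt(-15 + 2*109/(-104)) = sqrt(-15 + 2*109*(-1/104)) = sqrt(-15 - 109/52) = sqrt(-889/52) = I*sqrt(11557)/26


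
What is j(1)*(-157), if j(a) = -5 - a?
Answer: 942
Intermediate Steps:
j(1)*(-157) = (-5 - 1*1)*(-157) = (-5 - 1)*(-157) = -6*(-157) = 942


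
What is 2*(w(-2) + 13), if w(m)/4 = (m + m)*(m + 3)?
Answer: -6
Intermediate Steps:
w(m) = 8*m*(3 + m) (w(m) = 4*((m + m)*(m + 3)) = 4*((2*m)*(3 + m)) = 4*(2*m*(3 + m)) = 8*m*(3 + m))
2*(w(-2) + 13) = 2*(8*(-2)*(3 - 2) + 13) = 2*(8*(-2)*1 + 13) = 2*(-16 + 13) = 2*(-3) = -6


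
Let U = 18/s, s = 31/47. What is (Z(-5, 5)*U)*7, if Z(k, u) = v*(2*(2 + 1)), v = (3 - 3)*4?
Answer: 0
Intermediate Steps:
v = 0 (v = 0*4 = 0)
s = 31/47 (s = 31*(1/47) = 31/47 ≈ 0.65957)
Z(k, u) = 0 (Z(k, u) = 0*(2*(2 + 1)) = 0*(2*3) = 0*6 = 0)
U = 846/31 (U = 18/(31/47) = 18*(47/31) = 846/31 ≈ 27.290)
(Z(-5, 5)*U)*7 = (0*(846/31))*7 = 0*7 = 0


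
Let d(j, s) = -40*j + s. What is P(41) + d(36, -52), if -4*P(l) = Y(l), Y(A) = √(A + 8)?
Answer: -5975/4 ≈ -1493.8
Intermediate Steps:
d(j, s) = s - 40*j
Y(A) = √(8 + A)
P(l) = -√(8 + l)/4
P(41) + d(36, -52) = -√(8 + 41)/4 + (-52 - 40*36) = -√49/4 + (-52 - 1440) = -¼*7 - 1492 = -7/4 - 1492 = -5975/4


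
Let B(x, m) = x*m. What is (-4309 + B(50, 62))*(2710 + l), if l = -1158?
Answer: -1876368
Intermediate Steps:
B(x, m) = m*x
(-4309 + B(50, 62))*(2710 + l) = (-4309 + 62*50)*(2710 - 1158) = (-4309 + 3100)*1552 = -1209*1552 = -1876368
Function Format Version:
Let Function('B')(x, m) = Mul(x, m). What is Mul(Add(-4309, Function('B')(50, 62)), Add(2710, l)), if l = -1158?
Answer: -1876368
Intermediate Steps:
Function('B')(x, m) = Mul(m, x)
Mul(Add(-4309, Function('B')(50, 62)), Add(2710, l)) = Mul(Add(-4309, Mul(62, 50)), Add(2710, -1158)) = Mul(Add(-4309, 3100), 1552) = Mul(-1209, 1552) = -1876368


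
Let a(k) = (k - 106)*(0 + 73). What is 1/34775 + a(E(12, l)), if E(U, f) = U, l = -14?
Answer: -238626049/34775 ≈ -6862.0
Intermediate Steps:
a(k) = -7738 + 73*k (a(k) = (-106 + k)*73 = -7738 + 73*k)
1/34775 + a(E(12, l)) = 1/34775 + (-7738 + 73*12) = 1/34775 + (-7738 + 876) = 1/34775 - 6862 = -238626049/34775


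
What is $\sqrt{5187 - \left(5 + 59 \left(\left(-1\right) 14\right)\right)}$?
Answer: $2 \sqrt{1502} \approx 77.511$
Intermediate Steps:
$\sqrt{5187 - \left(5 + 59 \left(\left(-1\right) 14\right)\right)} = \sqrt{5187 - -821} = \sqrt{5187 + \left(826 - 5\right)} = \sqrt{5187 + 821} = \sqrt{6008} = 2 \sqrt{1502}$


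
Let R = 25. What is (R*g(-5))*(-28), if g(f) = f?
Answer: 3500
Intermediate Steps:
(R*g(-5))*(-28) = (25*(-5))*(-28) = -125*(-28) = 3500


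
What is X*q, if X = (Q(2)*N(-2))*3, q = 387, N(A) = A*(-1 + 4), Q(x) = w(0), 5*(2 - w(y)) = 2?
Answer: -55728/5 ≈ -11146.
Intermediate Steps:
w(y) = 8/5 (w(y) = 2 - ⅕*2 = 2 - ⅖ = 8/5)
Q(x) = 8/5
N(A) = 3*A (N(A) = A*3 = 3*A)
X = -144/5 (X = (8*(3*(-2))/5)*3 = ((8/5)*(-6))*3 = -48/5*3 = -144/5 ≈ -28.800)
X*q = -144/5*387 = -55728/5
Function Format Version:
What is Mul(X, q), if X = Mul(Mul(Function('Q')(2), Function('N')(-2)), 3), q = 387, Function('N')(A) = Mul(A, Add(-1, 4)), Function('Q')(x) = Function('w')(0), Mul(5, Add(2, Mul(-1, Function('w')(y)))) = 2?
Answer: Rational(-55728, 5) ≈ -11146.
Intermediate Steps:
Function('w')(y) = Rational(8, 5) (Function('w')(y) = Add(2, Mul(Rational(-1, 5), 2)) = Add(2, Rational(-2, 5)) = Rational(8, 5))
Function('Q')(x) = Rational(8, 5)
Function('N')(A) = Mul(3, A) (Function('N')(A) = Mul(A, 3) = Mul(3, A))
X = Rational(-144, 5) (X = Mul(Mul(Rational(8, 5), Mul(3, -2)), 3) = Mul(Mul(Rational(8, 5), -6), 3) = Mul(Rational(-48, 5), 3) = Rational(-144, 5) ≈ -28.800)
Mul(X, q) = Mul(Rational(-144, 5), 387) = Rational(-55728, 5)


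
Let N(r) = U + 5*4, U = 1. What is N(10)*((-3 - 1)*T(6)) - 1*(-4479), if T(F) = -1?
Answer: 4563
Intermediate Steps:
N(r) = 21 (N(r) = 1 + 5*4 = 1 + 20 = 21)
N(10)*((-3 - 1)*T(6)) - 1*(-4479) = 21*((-3 - 1)*(-1)) - 1*(-4479) = 21*(-4*(-1)) + 4479 = 21*4 + 4479 = 84 + 4479 = 4563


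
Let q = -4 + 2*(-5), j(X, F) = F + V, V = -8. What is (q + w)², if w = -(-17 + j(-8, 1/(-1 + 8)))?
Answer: 5776/49 ≈ 117.88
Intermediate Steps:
j(X, F) = -8 + F (j(X, F) = F - 8 = -8 + F)
q = -14 (q = -4 - 10 = -14)
w = 174/7 (w = -(-17 + (-8 + 1/(-1 + 8))) = -(-17 + (-8 + 1/7)) = -(-17 + (-8 + ⅐)) = -(-17 - 55/7) = -1*(-174/7) = 174/7 ≈ 24.857)
(q + w)² = (-14 + 174/7)² = (76/7)² = 5776/49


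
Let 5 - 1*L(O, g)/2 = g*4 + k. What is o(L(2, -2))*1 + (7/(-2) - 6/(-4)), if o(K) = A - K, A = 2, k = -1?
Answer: -28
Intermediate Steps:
L(O, g) = 12 - 8*g (L(O, g) = 10 - 2*(g*4 - 1) = 10 - 2*(4*g - 1) = 10 - 2*(-1 + 4*g) = 10 + (2 - 8*g) = 12 - 8*g)
o(K) = 2 - K
o(L(2, -2))*1 + (7/(-2) - 6/(-4)) = (2 - (12 - 8*(-2)))*1 + (7/(-2) - 6/(-4)) = (2 - (12 + 16))*1 + (7*(-½) - 6*(-¼)) = (2 - 1*28)*1 + (-7/2 + 3/2) = (2 - 28)*1 - 2 = -26*1 - 2 = -26 - 2 = -28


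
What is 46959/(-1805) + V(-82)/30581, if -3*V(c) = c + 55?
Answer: -1436036934/55198705 ≈ -26.016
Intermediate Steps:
V(c) = -55/3 - c/3 (V(c) = -(c + 55)/3 = -(55 + c)/3 = -55/3 - c/3)
46959/(-1805) + V(-82)/30581 = 46959/(-1805) + (-55/3 - ⅓*(-82))/30581 = 46959*(-1/1805) + (-55/3 + 82/3)*(1/30581) = -46959/1805 + 9*(1/30581) = -46959/1805 + 9/30581 = -1436036934/55198705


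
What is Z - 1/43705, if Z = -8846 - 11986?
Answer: -910462561/43705 ≈ -20832.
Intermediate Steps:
Z = -20832
Z - 1/43705 = -20832 - 1/43705 = -910462561/43705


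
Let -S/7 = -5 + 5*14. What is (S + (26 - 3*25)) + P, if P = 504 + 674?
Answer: 674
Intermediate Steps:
S = -455 (S = -7*(-5 + 5*14) = -7*(-5 + 70) = -7*65 = -455)
P = 1178
(S + (26 - 3*25)) + P = (-455 + (26 - 3*25)) + 1178 = (-455 + (26 - 75)) + 1178 = (-455 - 49) + 1178 = -504 + 1178 = 674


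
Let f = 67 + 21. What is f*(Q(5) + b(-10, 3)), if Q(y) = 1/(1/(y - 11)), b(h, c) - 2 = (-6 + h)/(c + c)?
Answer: -1760/3 ≈ -586.67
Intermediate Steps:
b(h, c) = 2 + (-6 + h)/(2*c) (b(h, c) = 2 + (-6 + h)/(c + c) = 2 + (-6 + h)/((2*c)) = 2 + (-6 + h)*(1/(2*c)) = 2 + (-6 + h)/(2*c))
Q(y) = -11 + y (Q(y) = 1/(1/(-11 + y)) = -11 + y)
f = 88
f*(Q(5) + b(-10, 3)) = 88*((-11 + 5) + (½)*(-6 - 10 + 4*3)/3) = 88*(-6 + (½)*(⅓)*(-6 - 10 + 12)) = 88*(-6 + (½)*(⅓)*(-4)) = 88*(-6 - ⅔) = 88*(-20/3) = -1760/3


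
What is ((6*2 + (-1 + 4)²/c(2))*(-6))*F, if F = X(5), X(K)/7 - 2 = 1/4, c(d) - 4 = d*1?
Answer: -5103/4 ≈ -1275.8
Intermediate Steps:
c(d) = 4 + d (c(d) = 4 + d*1 = 4 + d)
X(K) = 63/4 (X(K) = 14 + 7/4 = 63/4)
F = 63/4 ≈ 15.750
((6*2 + (-1 + 4)²/c(2))*(-6))*F = ((6*2 + (-1 + 4)²/(4 + 2))*(-6))*(63/4) = ((12 + 3²/6)*(-6))*(63/4) = ((12 + 9*(⅙))*(-6))*(63/4) = ((12 + 3/2)*(-6))*(63/4) = ((27/2)*(-6))*(63/4) = -81*63/4 = -5103/4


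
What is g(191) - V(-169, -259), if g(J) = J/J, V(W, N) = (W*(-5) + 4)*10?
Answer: -8489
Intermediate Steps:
V(W, N) = 40 - 50*W (V(W, N) = (-5*W + 4)*10 = (4 - 5*W)*10 = 40 - 50*W)
g(J) = 1
g(191) - V(-169, -259) = 1 - (40 - 50*(-169)) = 1 - (40 + 8450) = 1 - 1*8490 = 1 - 8490 = -8489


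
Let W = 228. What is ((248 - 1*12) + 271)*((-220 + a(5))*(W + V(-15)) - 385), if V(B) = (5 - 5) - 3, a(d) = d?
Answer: -24721320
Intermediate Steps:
V(B) = -3 (V(B) = 0 - 3 = -3)
((248 - 1*12) + 271)*((-220 + a(5))*(W + V(-15)) - 385) = ((248 - 1*12) + 271)*((-220 + 5)*(228 - 3) - 385) = ((248 - 12) + 271)*(-215*225 - 385) = (236 + 271)*(-48375 - 385) = 507*(-48760) = -24721320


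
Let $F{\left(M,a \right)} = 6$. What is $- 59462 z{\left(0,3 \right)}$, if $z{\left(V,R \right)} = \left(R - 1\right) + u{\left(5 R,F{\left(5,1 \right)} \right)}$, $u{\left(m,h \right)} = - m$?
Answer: $773006$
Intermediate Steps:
$z{\left(V,R \right)} = -1 - 4 R$ ($z{\left(V,R \right)} = \left(R - 1\right) - 5 R = \left(-1 + R\right) - 5 R = -1 - 4 R$)
$- 59462 z{\left(0,3 \right)} = - 59462 \left(-1 - 12\right) = \left(-59462\right) \left(-13\right) = 773006$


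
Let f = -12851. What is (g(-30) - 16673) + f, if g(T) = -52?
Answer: -29576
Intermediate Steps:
(g(-30) - 16673) + f = (-52 - 16673) - 12851 = -16725 - 12851 = -29576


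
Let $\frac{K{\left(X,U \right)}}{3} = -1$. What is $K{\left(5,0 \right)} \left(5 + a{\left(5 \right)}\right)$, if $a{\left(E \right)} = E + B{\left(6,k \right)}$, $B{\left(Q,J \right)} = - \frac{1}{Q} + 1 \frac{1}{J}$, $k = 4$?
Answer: $- \frac{121}{4} \approx -30.25$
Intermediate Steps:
$B{\left(Q,J \right)} = \frac{1}{J} - \frac{1}{Q}$ ($B{\left(Q,J \right)} = - \frac{1}{Q} + \frac{1}{J} = \frac{1}{J} - \frac{1}{Q}$)
$a{\left(E \right)} = \frac{1}{12} + E$ ($a{\left(E \right)} = E + \frac{6 - 4}{4 \cdot 6} = E + \frac{1}{4} \cdot \frac{1}{6} \left(6 - 4\right) = E + \frac{1}{4} \cdot \frac{1}{6} \cdot 2 = E + \frac{1}{12} = \frac{1}{12} + E$)
$K{\left(X,U \right)} = -3$ ($K{\left(X,U \right)} = 3 \left(-1\right) = -3$)
$K{\left(5,0 \right)} \left(5 + a{\left(5 \right)}\right) = - 3 \left(5 + \left(\frac{1}{12} + 5\right)\right) = - 3 \left(5 + \frac{61}{12}\right) = \left(-3\right) \frac{121}{12} = - \frac{121}{4}$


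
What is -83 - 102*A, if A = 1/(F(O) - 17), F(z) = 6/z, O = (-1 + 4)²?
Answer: -3761/49 ≈ -76.755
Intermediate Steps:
O = 9 (O = 3² = 9)
A = -3/49 (A = 1/(6/9 - 17) = 1/(6*(⅑) - 17) = 1/(⅔ - 17) = 1/(-49/3) = -3/49 ≈ -0.061224)
-83 - 102*A = -83 - 102*(-3/49) = -83 + 306/49 = -3761/49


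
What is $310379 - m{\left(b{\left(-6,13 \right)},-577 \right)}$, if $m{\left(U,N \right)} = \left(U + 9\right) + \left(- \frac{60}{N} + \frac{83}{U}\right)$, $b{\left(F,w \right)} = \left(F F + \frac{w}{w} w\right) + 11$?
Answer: $\frac{10742880709}{34620} \approx 3.1031 \cdot 10^{5}$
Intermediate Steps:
$b{\left(F,w \right)} = 11 + w + F^{2}$ ($b{\left(F,w \right)} = \left(F^{2} + 1 w\right) + 11 = \left(F^{2} + w\right) + 11 = \left(w + F^{2}\right) + 11 = 11 + w + F^{2}$)
$m{\left(U,N \right)} = 9 + U - \frac{60}{N} + \frac{83}{U}$ ($m{\left(U,N \right)} = \left(9 + U\right) + \left(- \frac{60}{N} + \frac{83}{U}\right) = 9 + U - \frac{60}{N} + \frac{83}{U}$)
$310379 - m{\left(b{\left(-6,13 \right)},-577 \right)} = 310379 - \left(9 + \left(11 + 13 + \left(-6\right)^{2}\right) - \frac{60}{-577} + \frac{83}{11 + 13 + \left(-6\right)^{2}}\right) = 310379 - \left(9 + \left(11 + 13 + 36\right) - - \frac{60}{577} + \frac{83}{11 + 13 + 36}\right) = 310379 - \left(9 + 60 + \frac{60}{577} + \frac{83}{60}\right) = 310379 - \frac{2440271}{34620} = \frac{10742880709}{34620}$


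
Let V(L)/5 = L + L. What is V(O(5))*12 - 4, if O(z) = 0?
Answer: -4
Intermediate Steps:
V(L) = 10*L (V(L) = 5*(L + L) = 5*(2*L) = 10*L)
V(O(5))*12 - 4 = (10*0)*12 - 4 = 0*12 - 4 = 0 - 4 = -4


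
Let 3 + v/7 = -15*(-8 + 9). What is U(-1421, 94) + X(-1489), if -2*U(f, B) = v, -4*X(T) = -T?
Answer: -1237/4 ≈ -309.25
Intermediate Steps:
X(T) = T/4 (X(T) = -(-1)*T/4 = T/4)
v = -126 (v = -21 + 7*(-15*(-8 + 9)) = -21 + 7*(-15*1) = -21 + 7*(-15) = -21 - 105 = -126)
U(f, B) = 63 (U(f, B) = -½*(-126) = 63)
U(-1421, 94) + X(-1489) = 63 + (¼)*(-1489) = 63 - 1489/4 = -1237/4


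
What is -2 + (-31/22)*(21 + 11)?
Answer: -518/11 ≈ -47.091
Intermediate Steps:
-2 + (-31/22)*(21 + 11) = -2 - 31*1/22*32 = -2 - 31/22*32 = -2 - 496/11 = -518/11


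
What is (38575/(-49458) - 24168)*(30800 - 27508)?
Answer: -1967528848274/24729 ≈ -7.9564e+7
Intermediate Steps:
(38575/(-49458) - 24168)*(30800 - 27508) = (38575*(-1/49458) - 24168)*3292 = (-38575/49458 - 24168)*3292 = -1195339519/49458*3292 = -1967528848274/24729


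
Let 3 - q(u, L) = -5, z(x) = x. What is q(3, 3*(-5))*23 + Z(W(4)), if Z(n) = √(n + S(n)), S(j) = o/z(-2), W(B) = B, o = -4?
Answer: 184 + √6 ≈ 186.45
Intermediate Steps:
q(u, L) = 8 (q(u, L) = 3 - 1*(-5) = 3 + 5 = 8)
S(j) = 2 (S(j) = -4/(-2) = -4*(-½) = 2)
Z(n) = √(2 + n) (Z(n) = √(n + 2) = √(2 + n))
q(3, 3*(-5))*23 + Z(W(4)) = 8*23 + √(2 + 4) = 184 + √6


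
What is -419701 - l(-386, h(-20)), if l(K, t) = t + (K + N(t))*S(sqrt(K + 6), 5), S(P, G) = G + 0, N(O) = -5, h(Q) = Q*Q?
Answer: -418146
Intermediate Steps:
h(Q) = Q**2
S(P, G) = G
l(K, t) = -25 + t + 5*K (l(K, t) = t + (K - 5)*5 = t + (-5 + K)*5 = t + (-25 + 5*K) = -25 + t + 5*K)
-419701 - l(-386, h(-20)) = -419701 - (-25 + (-20)**2 + 5*(-386)) = -419701 - (-25 + 400 - 1930) = -419701 - 1*(-1555) = -419701 + 1555 = -418146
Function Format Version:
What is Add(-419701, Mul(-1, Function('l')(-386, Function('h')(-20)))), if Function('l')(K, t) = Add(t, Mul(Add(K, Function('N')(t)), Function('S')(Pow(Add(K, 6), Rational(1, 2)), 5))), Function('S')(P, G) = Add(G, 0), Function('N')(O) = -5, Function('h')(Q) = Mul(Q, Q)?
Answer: -418146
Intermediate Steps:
Function('h')(Q) = Pow(Q, 2)
Function('S')(P, G) = G
Function('l')(K, t) = Add(-25, t, Mul(5, K)) (Function('l')(K, t) = Add(t, Mul(Add(K, -5), 5)) = Add(t, Mul(Add(-5, K), 5)) = Add(t, Add(-25, Mul(5, K))) = Add(-25, t, Mul(5, K)))
Add(-419701, Mul(-1, Function('l')(-386, Function('h')(-20)))) = Add(-419701, Mul(-1, Add(-25, Pow(-20, 2), Mul(5, -386)))) = Add(-419701, Mul(-1, Add(-25, 400, -1930))) = Add(-419701, Mul(-1, -1555)) = Add(-419701, 1555) = -418146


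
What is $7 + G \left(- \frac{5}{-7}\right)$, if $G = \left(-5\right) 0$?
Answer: $7$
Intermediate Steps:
$G = 0$
$7 + G \left(- \frac{5}{-7}\right) = 7 + 0 \left(- \frac{5}{-7}\right) = 7 + 0 \left(\left(-5\right) \left(- \frac{1}{7}\right)\right) = 7 + 0 \cdot \frac{5}{7} = 7 + 0 = 7$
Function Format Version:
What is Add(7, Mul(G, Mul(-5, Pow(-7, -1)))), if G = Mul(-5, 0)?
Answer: 7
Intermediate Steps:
G = 0
Add(7, Mul(G, Mul(-5, Pow(-7, -1)))) = Add(7, Mul(0, Mul(-5, Pow(-7, -1)))) = Add(7, Mul(0, Mul(-5, Rational(-1, 7)))) = Add(7, Mul(0, Rational(5, 7))) = Add(7, 0) = 7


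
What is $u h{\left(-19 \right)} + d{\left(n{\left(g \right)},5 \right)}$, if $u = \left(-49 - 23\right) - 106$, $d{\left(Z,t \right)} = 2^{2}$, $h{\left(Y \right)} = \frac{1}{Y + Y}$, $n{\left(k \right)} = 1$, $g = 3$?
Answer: $\frac{165}{19} \approx 8.6842$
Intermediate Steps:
$h{\left(Y \right)} = \frac{1}{2 Y}$
$d{\left(Z,t \right)} = 4$
$u = -178$ ($u = -72 - 106 = -178$)
$u h{\left(-19 \right)} + d{\left(n{\left(g \right)},5 \right)} = - 178 \frac{1}{2 \left(-19\right)} + 4 = - 178 \cdot \frac{1}{2} \left(- \frac{1}{19}\right) + 4 = \left(-178\right) \left(- \frac{1}{38}\right) + 4 = \frac{89}{19} + 4 = \frac{165}{19}$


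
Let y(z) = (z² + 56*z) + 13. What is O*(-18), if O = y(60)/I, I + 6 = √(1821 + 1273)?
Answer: 125514/(6 - √3094) ≈ -2529.3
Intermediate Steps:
y(z) = 13 + z² + 56*z
I = -6 + √3094 (I = -6 + √(1821 + 1273) = -6 + √3094 ≈ 49.624)
O = 6973/(-6 + √3094) (O = (13 + 60² + 56*60)/(-6 + √3094) = (13 + 3600 + 3360)/(-6 + √3094) = 6973/(-6 + √3094) ≈ 140.52)
O*(-18) = (20919/1529 + 6973*√3094/3058)*(-18) = -376542/1529 - 62757*√3094/1529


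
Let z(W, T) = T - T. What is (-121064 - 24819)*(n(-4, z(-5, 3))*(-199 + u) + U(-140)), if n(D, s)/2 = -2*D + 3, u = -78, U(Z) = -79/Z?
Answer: 124450015523/140 ≈ 8.8893e+8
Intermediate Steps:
z(W, T) = 0
n(D, s) = 6 - 4*D (n(D, s) = 2*(-2*D + 3) = 2*(3 - 2*D) = 6 - 4*D)
(-121064 - 24819)*(n(-4, z(-5, 3))*(-199 + u) + U(-140)) = (-121064 - 24819)*((6 - 4*(-4))*(-199 - 78) - 79/(-140)) = -145883*((6 + 16)*(-277) - 79*(-1/140)) = -145883*(22*(-277) + 79/140) = -145883*(-6094 + 79/140) = -145883*(-853081/140) = 124450015523/140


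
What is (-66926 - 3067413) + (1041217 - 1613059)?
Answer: -3706181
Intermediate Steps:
(-66926 - 3067413) + (1041217 - 1613059) = -3134339 - 571842 = -3706181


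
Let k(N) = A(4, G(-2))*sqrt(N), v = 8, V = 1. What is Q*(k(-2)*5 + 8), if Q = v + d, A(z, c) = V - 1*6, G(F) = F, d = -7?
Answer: 8 - 25*I*sqrt(2) ≈ 8.0 - 35.355*I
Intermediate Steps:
A(z, c) = -5 (A(z, c) = 1 - 1*6 = 1 - 6 = -5)
k(N) = -5*sqrt(N)
Q = 1 (Q = 8 - 7 = 1)
Q*(k(-2)*5 + 8) = 1*(-5*I*sqrt(2)*5 + 8) = 1*(-25*I*sqrt(2) + 8) = 1*(8 - 25*I*sqrt(2)) = 8 - 25*I*sqrt(2)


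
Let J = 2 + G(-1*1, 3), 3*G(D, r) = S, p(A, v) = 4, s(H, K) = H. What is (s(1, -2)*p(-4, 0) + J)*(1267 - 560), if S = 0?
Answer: 4242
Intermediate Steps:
G(D, r) = 0 (G(D, r) = (⅓)*0 = 0)
J = 2 (J = 2 + 0 = 2)
(s(1, -2)*p(-4, 0) + J)*(1267 - 560) = (1*4 + 2)*(1267 - 560) = (4 + 2)*707 = 6*707 = 4242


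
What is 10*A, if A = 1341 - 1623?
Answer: -2820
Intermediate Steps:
A = -282
10*A = 10*(-282) = -2820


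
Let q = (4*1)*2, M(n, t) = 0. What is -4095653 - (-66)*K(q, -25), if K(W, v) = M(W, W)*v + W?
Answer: -4095125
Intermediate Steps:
q = 8 (q = 4*2 = 8)
K(W, v) = W (K(W, v) = 0*v + W = 0 + W = W)
-4095653 - (-66)*K(q, -25) = -4095653 - (-66)*8 = -4095653 - 1*(-528) = -4095653 + 528 = -4095125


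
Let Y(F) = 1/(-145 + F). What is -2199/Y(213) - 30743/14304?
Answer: -2138936471/14304 ≈ -1.4953e+5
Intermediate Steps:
-2199/Y(213) - 30743/14304 = -2199/(1/(-145 + 213)) - 30743/14304 = -2199/(1/68) - 30743*1/14304 = -2199/1/68 - 30743/14304 = -2199*68 - 30743/14304 = -149532 - 30743/14304 = -2138936471/14304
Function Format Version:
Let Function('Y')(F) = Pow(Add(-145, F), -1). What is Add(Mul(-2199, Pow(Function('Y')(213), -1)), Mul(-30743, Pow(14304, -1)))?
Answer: Rational(-2138936471, 14304) ≈ -1.4953e+5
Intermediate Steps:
Add(Mul(-2199, Pow(Function('Y')(213), -1)), Mul(-30743, Pow(14304, -1))) = Add(Mul(-2199, Pow(Pow(Add(-145, 213), -1), -1)), Mul(-30743, Pow(14304, -1))) = Add(Mul(-2199, Pow(Pow(68, -1), -1)), Mul(-30743, Rational(1, 14304))) = Add(Mul(-2199, Pow(Rational(1, 68), -1)), Rational(-30743, 14304)) = Add(Mul(-2199, 68), Rational(-30743, 14304)) = Add(-149532, Rational(-30743, 14304)) = Rational(-2138936471, 14304)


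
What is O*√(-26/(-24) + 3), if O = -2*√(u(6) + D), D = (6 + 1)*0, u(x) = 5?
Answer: -7*√15/3 ≈ -9.0370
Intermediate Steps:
D = 0 (D = 7*0 = 0)
O = -2*√5 (O = -2*√(5 + 0) = -2*√5 ≈ -4.4721)
O*√(-26/(-24) + 3) = (-2*√5)*√(-26/(-24) + 3) = (-2*√5)*√(-26*(-1/24) + 3) = (-2*√5)*√(13/12 + 3) = (-2*√5)*√(49/12) = (-2*√5)*(7*√3/6) = -7*√15/3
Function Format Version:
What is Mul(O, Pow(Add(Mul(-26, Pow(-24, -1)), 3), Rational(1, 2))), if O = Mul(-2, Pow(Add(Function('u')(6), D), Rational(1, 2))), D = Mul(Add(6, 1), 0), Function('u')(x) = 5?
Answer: Mul(Rational(-7, 3), Pow(15, Rational(1, 2))) ≈ -9.0370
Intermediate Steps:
D = 0 (D = Mul(7, 0) = 0)
O = Mul(-2, Pow(5, Rational(1, 2))) (O = Mul(-2, Pow(Add(5, 0), Rational(1, 2))) = Mul(-2, Pow(5, Rational(1, 2))) ≈ -4.4721)
Mul(O, Pow(Add(Mul(-26, Pow(-24, -1)), 3), Rational(1, 2))) = Mul(Mul(-2, Pow(5, Rational(1, 2))), Pow(Add(Mul(-26, Pow(-24, -1)), 3), Rational(1, 2))) = Mul(Mul(-2, Pow(5, Rational(1, 2))), Pow(Add(Mul(-26, Rational(-1, 24)), 3), Rational(1, 2))) = Mul(Mul(-2, Pow(5, Rational(1, 2))), Pow(Add(Rational(13, 12), 3), Rational(1, 2))) = Mul(Mul(-2, Pow(5, Rational(1, 2))), Pow(Rational(49, 12), Rational(1, 2))) = Mul(Mul(-2, Pow(5, Rational(1, 2))), Mul(Rational(7, 6), Pow(3, Rational(1, 2)))) = Mul(Rational(-7, 3), Pow(15, Rational(1, 2)))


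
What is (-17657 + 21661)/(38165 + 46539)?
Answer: 1001/21176 ≈ 0.047270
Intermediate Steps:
(-17657 + 21661)/(38165 + 46539) = 4004/84704 = 4004*(1/84704) = 1001/21176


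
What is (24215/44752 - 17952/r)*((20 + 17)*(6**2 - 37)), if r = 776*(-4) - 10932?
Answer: -961385837/14275888 ≈ -67.343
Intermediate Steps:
r = -14036 (r = -3104 - 10932 = -14036)
(24215/44752 - 17952/r)*((20 + 17)*(6**2 - 37)) = (24215/44752 - 17952/(-14036))*((20 + 17)*(6**2 - 37)) = (24215*(1/44752) - 17952*(-1/14036))*(37*(36 - 37)) = (24215/44752 + 408/319)*(37*(-1)) = (25983401/14275888)*(-37) = -961385837/14275888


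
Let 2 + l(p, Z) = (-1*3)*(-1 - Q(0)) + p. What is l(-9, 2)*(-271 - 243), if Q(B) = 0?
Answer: 4112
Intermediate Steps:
l(p, Z) = 1 + p (l(p, Z) = -2 + ((-1*3)*(-1 - 1*0) + p) = -2 + (-3*(-1 + 0) + p) = -2 + (-3*(-1) + p) = -2 + (3 + p) = 1 + p)
l(-9, 2)*(-271 - 243) = (1 - 9)*(-271 - 243) = -8*(-514) = 4112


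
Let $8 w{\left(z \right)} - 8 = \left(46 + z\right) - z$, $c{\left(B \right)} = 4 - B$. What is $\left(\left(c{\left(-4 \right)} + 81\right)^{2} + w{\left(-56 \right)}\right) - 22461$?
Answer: $- \frac{58133}{4} \approx -14533.0$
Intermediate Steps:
$w{\left(z \right)} = \frac{27}{4}$ ($w{\left(z \right)} = 1 + \frac{\left(46 + z\right) - z}{8} = 1 + \frac{1}{8} \cdot 46 = 1 + \frac{23}{4} = \frac{27}{4}$)
$\left(\left(c{\left(-4 \right)} + 81\right)^{2} + w{\left(-56 \right)}\right) - 22461 = \left(\left(\left(4 - -4\right) + 81\right)^{2} + \frac{27}{4}\right) - 22461 = \left(\left(\left(4 + 4\right) + 81\right)^{2} + \frac{27}{4}\right) - 22461 = \left(\left(8 + 81\right)^{2} + \frac{27}{4}\right) - 22461 = \left(89^{2} + \frac{27}{4}\right) - 22461 = \left(7921 + \frac{27}{4}\right) - 22461 = \frac{31711}{4} - 22461 = - \frac{58133}{4}$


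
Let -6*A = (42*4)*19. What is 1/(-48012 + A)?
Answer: -1/48544 ≈ -2.0600e-5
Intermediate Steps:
A = -532 (A = -42*4*19/6 = -28*19 = -⅙*3192 = -532)
1/(-48012 + A) = 1/(-48012 - 532) = 1/(-48544) = -1/48544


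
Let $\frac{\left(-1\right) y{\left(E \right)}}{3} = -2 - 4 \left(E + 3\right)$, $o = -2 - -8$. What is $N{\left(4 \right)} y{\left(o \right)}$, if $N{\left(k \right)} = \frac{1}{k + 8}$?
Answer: $\frac{19}{2} \approx 9.5$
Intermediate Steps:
$N{\left(k \right)} = \frac{1}{8 + k}$
$o = 6$ ($o = -2 + 8 = 6$)
$y{\left(E \right)} = 42 + 12 E$ ($y{\left(E \right)} = - 3 \left(-2 - 4 \left(E + 3\right)\right) = - 3 \left(-2 - 4 \left(3 + E\right)\right) = - 3 \left(-2 - \left(12 + 4 E\right)\right) = - 3 \left(-14 - 4 E\right) = 42 + 12 E$)
$N{\left(4 \right)} y{\left(o \right)} = \frac{42 + 12 \cdot 6}{8 + 4} = \frac{42 + 72}{12} = \frac{1}{12} \cdot 114 = \frac{19}{2}$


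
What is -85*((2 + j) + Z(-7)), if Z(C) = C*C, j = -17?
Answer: -2890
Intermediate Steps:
Z(C) = C**2
-85*((2 + j) + Z(-7)) = -85*((2 - 17) + (-7)**2) = -85*(-15 + 49) = -85*34 = -2890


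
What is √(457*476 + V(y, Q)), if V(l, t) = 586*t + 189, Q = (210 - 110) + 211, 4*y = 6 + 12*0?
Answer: √399967 ≈ 632.43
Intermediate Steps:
y = 3/2 (y = (6 + 12*0)/4 = (6 + 0)/4 = (¼)*6 = 3/2 ≈ 1.5000)
Q = 311 (Q = 100 + 211 = 311)
V(l, t) = 189 + 586*t
√(457*476 + V(y, Q)) = √(457*476 + (189 + 586*311)) = √(217532 + (189 + 182246)) = √(217532 + 182435) = √399967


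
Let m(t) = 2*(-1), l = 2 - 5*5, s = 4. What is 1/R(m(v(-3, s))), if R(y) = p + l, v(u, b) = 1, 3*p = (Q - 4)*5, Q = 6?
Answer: -3/59 ≈ -0.050847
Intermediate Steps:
p = 10/3 (p = ((6 - 4)*5)/3 = (2*5)/3 = (⅓)*10 = 10/3 ≈ 3.3333)
l = -23 (l = 2 - 25 = -23)
m(t) = -2
R(y) = -59/3 (R(y) = 10/3 - 23 = -59/3)
1/R(m(v(-3, s))) = 1/(-59/3) = -3/59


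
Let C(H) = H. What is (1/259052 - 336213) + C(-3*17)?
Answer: -87109861727/259052 ≈ -3.3626e+5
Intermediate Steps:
(1/259052 - 336213) + C(-3*17) = (1/259052 - 336213) - 3*17 = (1/259052 - 336213) - 51 = -87096650075/259052 - 51 = -87109861727/259052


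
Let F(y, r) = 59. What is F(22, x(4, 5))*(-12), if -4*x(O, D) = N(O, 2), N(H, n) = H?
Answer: -708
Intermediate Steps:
x(O, D) = -O/4
F(22, x(4, 5))*(-12) = 59*(-12) = -708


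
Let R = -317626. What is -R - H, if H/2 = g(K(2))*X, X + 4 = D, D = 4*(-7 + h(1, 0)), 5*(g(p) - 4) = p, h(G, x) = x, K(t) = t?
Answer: 1589538/5 ≈ 3.1791e+5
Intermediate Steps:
g(p) = 4 + p/5
D = -28 (D = 4*(-7 + 0) = 4*(-7) = -28)
X = -32 (X = -4 - 28 = -32)
H = -1408/5 (H = 2*((4 + (⅕)*2)*(-32)) = 2*((4 + ⅖)*(-32)) = 2*((22/5)*(-32)) = 2*(-704/5) = -1408/5 ≈ -281.60)
-R - H = -1*(-317626) - 1*(-1408/5) = 317626 + 1408/5 = 1589538/5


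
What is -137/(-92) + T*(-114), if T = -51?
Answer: 535025/92 ≈ 5815.5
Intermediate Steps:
-137/(-92) + T*(-114) = -137/(-92) - 51*(-114) = -137*(-1/92) + 5814 = 137/92 + 5814 = 535025/92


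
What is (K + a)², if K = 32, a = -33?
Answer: 1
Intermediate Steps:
(K + a)² = (32 - 33)² = (-1)² = 1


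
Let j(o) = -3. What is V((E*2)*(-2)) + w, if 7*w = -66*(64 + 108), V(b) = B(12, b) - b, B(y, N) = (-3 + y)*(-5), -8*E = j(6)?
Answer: -23313/14 ≈ -1665.2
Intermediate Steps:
E = 3/8 (E = -⅛*(-3) = 3/8 ≈ 0.37500)
B(y, N) = 15 - 5*y
V(b) = -45 - b (V(b) = (15 - 5*12) - b = (15 - 60) - b = -45 - b)
w = -11352/7 (w = (-66*(64 + 108))/7 = (-66*172)/7 = (⅐)*(-11352) = -11352/7 ≈ -1621.7)
V((E*2)*(-2)) + w = (-45 - (3/8)*2*(-2)) - 11352/7 = (-45 - 3*(-2)/4) - 11352/7 = (-45 - 1*(-3/2)) - 11352/7 = (-45 + 3/2) - 11352/7 = -87/2 - 11352/7 = -23313/14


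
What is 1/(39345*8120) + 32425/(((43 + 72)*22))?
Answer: 1035918439753/80828794200 ≈ 12.816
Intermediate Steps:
1/(39345*8120) + 32425/(((43 + 72)*22)) = (1/39345)*(1/8120) + 32425/((115*22)) = 1/319481400 + 32425/2530 = 1/319481400 + 32425*(1/2530) = 1/319481400 + 6485/506 = 1035918439753/80828794200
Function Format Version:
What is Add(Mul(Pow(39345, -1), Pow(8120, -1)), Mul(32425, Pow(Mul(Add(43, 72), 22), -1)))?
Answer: Rational(1035918439753, 80828794200) ≈ 12.816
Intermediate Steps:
Add(Mul(Pow(39345, -1), Pow(8120, -1)), Mul(32425, Pow(Mul(Add(43, 72), 22), -1))) = Add(Mul(Rational(1, 39345), Rational(1, 8120)), Mul(32425, Pow(Mul(115, 22), -1))) = Add(Rational(1, 319481400), Mul(32425, Pow(2530, -1))) = Add(Rational(1, 319481400), Mul(32425, Rational(1, 2530))) = Add(Rational(1, 319481400), Rational(6485, 506)) = Rational(1035918439753, 80828794200)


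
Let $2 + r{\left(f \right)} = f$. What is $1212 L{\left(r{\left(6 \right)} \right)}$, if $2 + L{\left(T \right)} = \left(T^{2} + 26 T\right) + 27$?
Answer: $175740$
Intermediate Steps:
$r{\left(f \right)} = -2 + f$
$L{\left(T \right)} = 25 + T^{2} + 26 T$ ($L{\left(T \right)} = -2 + \left(\left(T^{2} + 26 T\right) + 27\right) = -2 + \left(27 + T^{2} + 26 T\right) = 25 + T^{2} + 26 T$)
$1212 L{\left(r{\left(6 \right)} \right)} = 1212 \left(25 + \left(-2 + 6\right)^{2} + 26 \left(-2 + 6\right)\right) = 1212 \left(25 + 4^{2} + 26 \cdot 4\right) = 1212 \left(25 + 16 + 104\right) = 1212 \cdot 145 = 175740$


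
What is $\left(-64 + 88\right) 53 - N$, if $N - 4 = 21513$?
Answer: $-20245$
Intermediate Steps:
$N = 21517$ ($N = 4 + 21513 = 21517$)
$\left(-64 + 88\right) 53 - N = \left(-64 + 88\right) 53 - 21517 = 24 \cdot 53 - 21517 = 1272 - 21517 = -20245$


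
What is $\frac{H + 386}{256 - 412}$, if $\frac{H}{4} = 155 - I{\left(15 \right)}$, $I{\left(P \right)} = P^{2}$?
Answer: $- \frac{53}{78} \approx -0.67949$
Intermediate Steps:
$H = -280$ ($H = 4 \left(155 - 15^{2}\right) = 4 \left(155 - 225\right) = 4 \left(-70\right) = -280$)
$\frac{H + 386}{256 - 412} = \frac{-280 + 386}{256 - 412} = \frac{106}{-156} = 106 \left(- \frac{1}{156}\right) = - \frac{53}{78}$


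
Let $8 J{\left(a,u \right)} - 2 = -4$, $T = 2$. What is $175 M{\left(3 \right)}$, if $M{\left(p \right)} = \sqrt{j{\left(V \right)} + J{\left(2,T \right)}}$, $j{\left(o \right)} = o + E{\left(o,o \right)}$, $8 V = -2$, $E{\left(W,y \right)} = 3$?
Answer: $\frac{175 \sqrt{10}}{2} \approx 276.7$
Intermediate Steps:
$J{\left(a,u \right)} = - \frac{1}{4}$ ($J{\left(a,u \right)} = \frac{1}{4} + \frac{1}{8} \left(-4\right) = \frac{1}{4} - \frac{1}{2} = - \frac{1}{4}$)
$V = - \frac{1}{4}$ ($V = \frac{1}{8} \left(-2\right) = - \frac{1}{4} \approx -0.25$)
$j{\left(o \right)} = 3 + o$ ($j{\left(o \right)} = o + 3 = 3 + o$)
$M{\left(p \right)} = \frac{\sqrt{10}}{2}$ ($M{\left(p \right)} = \sqrt{\left(3 - \frac{1}{4}\right) - \frac{1}{4}} = \sqrt{\frac{11}{4} - \frac{1}{4}} = \sqrt{\frac{5}{2}} = \frac{\sqrt{10}}{2}$)
$175 M{\left(3 \right)} = 175 \frac{\sqrt{10}}{2} = \frac{175 \sqrt{10}}{2}$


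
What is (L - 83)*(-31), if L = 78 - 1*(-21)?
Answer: -496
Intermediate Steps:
L = 99 (L = 78 + 21 = 99)
(L - 83)*(-31) = (99 - 83)*(-31) = 16*(-31) = -496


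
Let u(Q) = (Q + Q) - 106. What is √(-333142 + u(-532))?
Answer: 2*I*√83578 ≈ 578.2*I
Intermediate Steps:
u(Q) = -106 + 2*Q (u(Q) = 2*Q - 106 = -106 + 2*Q)
√(-333142 + u(-532)) = √(-333142 + (-106 + 2*(-532))) = √(-333142 + (-106 - 1064)) = √(-333142 - 1170) = √(-334312) = 2*I*√83578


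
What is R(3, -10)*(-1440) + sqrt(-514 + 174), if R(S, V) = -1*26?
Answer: 37440 + 2*I*sqrt(85) ≈ 37440.0 + 18.439*I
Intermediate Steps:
R(S, V) = -26
R(3, -10)*(-1440) + sqrt(-514 + 174) = -26*(-1440) + sqrt(-514 + 174) = 37440 + sqrt(-340) = 37440 + 2*I*sqrt(85)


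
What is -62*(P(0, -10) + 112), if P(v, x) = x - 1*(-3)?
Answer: -6510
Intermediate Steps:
P(v, x) = 3 + x (P(v, x) = x + 3 = 3 + x)
-62*(P(0, -10) + 112) = -62*((3 - 10) + 112) = -62*(-7 + 112) = -62*105 = -6510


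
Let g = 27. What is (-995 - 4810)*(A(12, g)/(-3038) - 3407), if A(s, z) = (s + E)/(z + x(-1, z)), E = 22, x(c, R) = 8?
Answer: 210295612692/10633 ≈ 1.9778e+7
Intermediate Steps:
A(s, z) = (22 + s)/(8 + z) (A(s, z) = (s + 22)/(z + 8) = (22 + s)/(8 + z))
(-995 - 4810)*(A(12, g)/(-3038) - 3407) = (-995 - 4810)*(((22 + 12)/(8 + 27))/(-3038) - 3407) = -5805*((34/35)*(-1/3038) - 3407) = -5805*(-17/53165 - 3407) = -5805*(-181133172/53165) = 210295612692/10633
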